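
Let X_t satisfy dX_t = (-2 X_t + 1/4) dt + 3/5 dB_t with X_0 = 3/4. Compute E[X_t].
E[X_t] = 1/8 + 5*exp(-2*t)/8

Taking expectations and using E[dB_t] = 0, the mean m(t) = E[X_t] satisfies the ODE m'(t) = a m(t) + b with m(0) = x_0. With a = -2, b = 1/4, x_0 = 3/4, the solution is
  m(t) = x_0 * exp(a t) + (b/a) * (exp(a t) - 1)
       = (3/4) * exp((-2) t) + ((1/4)/(-2)) * (exp((-2) t) - 1)
       = 1/8 + 5*exp(-2*t)/8.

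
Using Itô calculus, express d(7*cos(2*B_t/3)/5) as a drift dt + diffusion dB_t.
d(7*cos(2*B_t/3)/5) = (-14*cos(2*B_t/3)/45) dt + (-14*sin(2*B_t/3)/15) dB_t

Itô's formula for f(B_t) gives d f(B_t) = f'(B_t) dB_t + (1/2) f''(B_t) dt. Compute derivatives of f(x) = 7*cos(2*x/3)/5:
  f'(x)  = -14*sin(2*x/3)/15
  f''(x) = -28*cos(2*x/3)/45
Substitute x = B_t and multiply the f'' term by 1/2:
  drift     = (1/2) * (-28*cos(2*x/3)/45) evaluated at B_t = -14*cos(2*B_t/3)/45
  diffusion = (-14*sin(2*x/3)/15) evaluated at B_t = -14*sin(2*B_t/3)/15
Therefore d(7*cos(2*B_t/3)/5) = (-14*cos(2*B_t/3)/45) dt + (-14*sin(2*B_t/3)/15) dB_t.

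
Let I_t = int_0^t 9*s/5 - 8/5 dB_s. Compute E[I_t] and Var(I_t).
E[I_t] = 0; Var(I_t) = t*(27*t^2 - 72*t + 64)/25

The Itô integral of a deterministic integrand f(s) has mean 0 because each increment f(s) * (B_{s+ds} - B_s) has mean 0. By the Itô isometry:
  Var( int_0^t f(s) dB_s ) = E[ (int_0^t f(s) dB_s)^2 ] = int_0^t f(s)^2 ds.
Here f(s) = 9*s/5 - 8/5, so f(s)^2 = (9*s - 8)^2/25. Integrate:
  int_0^t ((9*s - 8)^2/25) ds = t*(27*t^2 - 72*t + 64)/25.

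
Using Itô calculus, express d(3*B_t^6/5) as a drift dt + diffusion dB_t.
d(3*B_t^6/5) = (9*B_t^4) dt + (18*B_t^5/5) dB_t

Itô's formula for f(B_t) gives d f(B_t) = f'(B_t) dB_t + (1/2) f''(B_t) dt. Compute derivatives of f(x) = 3*x^6/5:
  f'(x)  = 18*x^5/5
  f''(x) = 18*x^4
Substitute x = B_t and multiply the f'' term by 1/2:
  drift     = (1/2) * (18*x^4) evaluated at B_t = 9*B_t^4
  diffusion = (18*x^5/5) evaluated at B_t = 18*B_t^5/5
Therefore d(3*B_t^6/5) = (9*B_t^4) dt + (18*B_t^5/5) dB_t.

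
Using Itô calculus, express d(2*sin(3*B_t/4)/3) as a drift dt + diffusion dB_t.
d(2*sin(3*B_t/4)/3) = (-3*sin(3*B_t/4)/16) dt + (cos(3*B_t/4)/2) dB_t

Itô's formula for f(B_t) gives d f(B_t) = f'(B_t) dB_t + (1/2) f''(B_t) dt. Compute derivatives of f(x) = 2*sin(3*x/4)/3:
  f'(x)  = cos(3*x/4)/2
  f''(x) = -3*sin(3*x/4)/8
Substitute x = B_t and multiply the f'' term by 1/2:
  drift     = (1/2) * (-3*sin(3*x/4)/8) evaluated at B_t = -3*sin(3*B_t/4)/16
  diffusion = (cos(3*x/4)/2) evaluated at B_t = cos(3*B_t/4)/2
Therefore d(2*sin(3*B_t/4)/3) = (-3*sin(3*B_t/4)/16) dt + (cos(3*B_t/4)/2) dB_t.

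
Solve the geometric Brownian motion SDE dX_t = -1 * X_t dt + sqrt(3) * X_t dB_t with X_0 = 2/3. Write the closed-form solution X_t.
X_t = 2/3 * exp((-5/2) * t + (sqrt(3)) * B_t)

For GBM dX = mu X dt + sigma X dB with X_0 = x_0, apply Itô to Y = log X: dY = (mu - sigma^2/2) dt + sigma dB, so Y_t = log(x_0) + (mu - sigma^2/2) t + sigma B_t and hence X_t = x_0 * exp((mu - sigma^2/2) t + sigma B_t).
With mu = -1, sigma = sqrt(3), x_0 = 2/3, this gives:
  X_t = 2/3 * exp((-5/2) * t + (sqrt(3)) * B_t).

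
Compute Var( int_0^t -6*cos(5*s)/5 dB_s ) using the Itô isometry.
Var = 18*t/25 + 9*sin(10*t)/125

The Itô integral of a deterministic integrand f(s) has mean 0 because each increment f(s) * (B_{s+ds} - B_s) has mean 0. By the Itô isometry:
  Var( int_0^t f(s) dB_s ) = E[ (int_0^t f(s) dB_s)^2 ] = int_0^t f(s)^2 ds.
Here f(s) = -6*cos(5*s)/5, so f(s)^2 = 36*cos(5*s)^2/25. Integrate:
  int_0^t (36*cos(5*s)^2/25) ds = 18*t/25 + 9*sin(10*t)/125.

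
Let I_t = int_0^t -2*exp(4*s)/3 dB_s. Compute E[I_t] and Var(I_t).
E[I_t] = 0; Var(I_t) = exp(8*t)/18 - 1/18

The Itô integral of a deterministic integrand f(s) has mean 0 because each increment f(s) * (B_{s+ds} - B_s) has mean 0. By the Itô isometry:
  Var( int_0^t f(s) dB_s ) = E[ (int_0^t f(s) dB_s)^2 ] = int_0^t f(s)^2 ds.
Here f(s) = -2*exp(4*s)/3, so f(s)^2 = 4*exp(8*s)/9. Integrate:
  int_0^t (4*exp(8*s)/9) ds = exp(8*t)/18 - 1/18.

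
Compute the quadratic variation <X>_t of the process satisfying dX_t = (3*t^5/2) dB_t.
<X>_t = 9*t^11/44

For an Itô process dX_t = a(t) dt + b(t) dB_t, the quadratic variation is <X>_t = int_0^t b(s)^2 ds (the drift term does not contribute). Here b(s) = 3*s^5/2, so
  b(s)^2 = 9*s^10/4.
Integrating from 0 to t:
  <X>_t = int_0^t (9*s^10/4) ds = 9*t^11/44.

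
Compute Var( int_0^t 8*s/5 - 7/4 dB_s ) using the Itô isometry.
Var = t*(1024*t^2 - 3360*t + 3675)/1200

The Itô integral of a deterministic integrand f(s) has mean 0 because each increment f(s) * (B_{s+ds} - B_s) has mean 0. By the Itô isometry:
  Var( int_0^t f(s) dB_s ) = E[ (int_0^t f(s) dB_s)^2 ] = int_0^t f(s)^2 ds.
Here f(s) = 8*s/5 - 7/4, so f(s)^2 = (32*s - 35)^2/400. Integrate:
  int_0^t ((32*s - 35)^2/400) ds = t*(1024*t^2 - 3360*t + 3675)/1200.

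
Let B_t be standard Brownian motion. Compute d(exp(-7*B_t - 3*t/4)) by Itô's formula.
d(exp(-7*B_t - 3*t/4)) = (95*exp(-7*B_t - 3*t/4)/4) dt + (-7*exp(-7*B_t - 3*t/4)) dB_t

Itô's formula for f(t, x): d f(t, B_t) = (f_t + (1/2) f_xx) dt + f_x dB_t. Compute partials of f(t, x) = exp(-3*t/4 - 7*x):
  f_t(t,x)  = -3*exp(-3*t/4 - 7*x)/4
  f_x(t,x)  = -7*exp(-3*t/4 - 7*x)
  f_xx(t,x) = 49*exp(-3*t/4 - 7*x)
Assemble drift = f_t + (1/2) f_xx = 95*exp(-3*t/4 - 7*x)/4 and diffusion = f_x = -7*exp(-3*t/4 - 7*x). Substituting x = B_t:
  d(exp(-7*B_t - 3*t/4)) = (95*exp(-7*B_t - 3*t/4)/4) dt + (-7*exp(-7*B_t - 3*t/4)) dB_t.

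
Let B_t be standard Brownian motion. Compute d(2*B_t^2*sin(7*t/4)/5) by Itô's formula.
d(2*B_t^2*sin(7*t/4)/5) = (7*B_t^2*cos(7*t/4)/10 + 2*sin(7*t/4)/5) dt + (4*B_t*sin(7*t/4)/5) dB_t

Itô's formula for f(t, x): d f(t, B_t) = (f_t + (1/2) f_xx) dt + f_x dB_t. Compute partials of f(t, x) = 2*x^2*sin(7*t/4)/5:
  f_t(t,x)  = 7*x^2*cos(7*t/4)/10
  f_x(t,x)  = 4*x*sin(7*t/4)/5
  f_xx(t,x) = 4*sin(7*t/4)/5
Assemble drift = f_t + (1/2) f_xx = 7*x^2*cos(7*t/4)/10 + 2*sin(7*t/4)/5 and diffusion = f_x = 4*x*sin(7*t/4)/5. Substituting x = B_t:
  d(2*B_t^2*sin(7*t/4)/5) = (7*B_t^2*cos(7*t/4)/10 + 2*sin(7*t/4)/5) dt + (4*B_t*sin(7*t/4)/5) dB_t.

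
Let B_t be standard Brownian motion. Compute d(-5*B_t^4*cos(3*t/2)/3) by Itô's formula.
d(-5*B_t^4*cos(3*t/2)/3) = (5*B_t^2*(B_t^2*sin(3*t/2) - 4*cos(3*t/2))/2) dt + (-20*B_t^3*cos(3*t/2)/3) dB_t

Itô's formula for f(t, x): d f(t, B_t) = (f_t + (1/2) f_xx) dt + f_x dB_t. Compute partials of f(t, x) = -5*x^4*cos(3*t/2)/3:
  f_t(t,x)  = 5*x^4*sin(3*t/2)/2
  f_x(t,x)  = -20*x^3*cos(3*t/2)/3
  f_xx(t,x) = -20*x^2*cos(3*t/2)
Assemble drift = f_t + (1/2) f_xx = 5*x^2*(x^2*sin(3*t/2) - 4*cos(3*t/2))/2 and diffusion = f_x = -20*x^3*cos(3*t/2)/3. Substituting x = B_t:
  d(-5*B_t^4*cos(3*t/2)/3) = (5*B_t^2*(B_t^2*sin(3*t/2) - 4*cos(3*t/2))/2) dt + (-20*B_t^3*cos(3*t/2)/3) dB_t.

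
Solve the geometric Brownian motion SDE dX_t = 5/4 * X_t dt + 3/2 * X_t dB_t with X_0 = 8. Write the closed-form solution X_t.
X_t = 8 * exp((1/8) * t + (3/2) * B_t)

For GBM dX = mu X dt + sigma X dB with X_0 = x_0, apply Itô to Y = log X: dY = (mu - sigma^2/2) dt + sigma dB, so Y_t = log(x_0) + (mu - sigma^2/2) t + sigma B_t and hence X_t = x_0 * exp((mu - sigma^2/2) t + sigma B_t).
With mu = 5/4, sigma = 3/2, x_0 = 8, this gives:
  X_t = 8 * exp((1/8) * t + (3/2) * B_t).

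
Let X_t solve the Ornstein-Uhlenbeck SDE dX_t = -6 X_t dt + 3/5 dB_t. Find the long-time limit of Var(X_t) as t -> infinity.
lim Var(X_t) = 3/100

The OU SDE dX = -theta X dt + sigma dB admits the integrating factor exp(theta t): d(exp(theta t) X_t) = sigma exp(theta t) dB_t. Integrating from 0 to t gives X_t = x_0 * exp(-theta t) + sigma * int_0^t exp(-theta (t-s)) dB_s for any initial x_0. The Itô integral has variance (by the Itô isometry) sigma^2 * int_0^t exp(-2 theta (t - s)) ds = sigma^2 * (1 - exp(-2 theta t)) / (2 theta), independent of x_0.
With theta = 6, sigma = 3/5:
  Var(X_t) = (3/5)^2 * (1 - exp(-2*6 t)) / (2 * 6) = 3/100 - 3*exp(-12*t)/100.
As t -> infinity, exp(-2*6 t) -> 0, so the stationary variance is sigma^2 / (2 theta) = 3/100.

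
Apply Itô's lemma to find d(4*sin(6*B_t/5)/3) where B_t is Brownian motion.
d(4*sin(6*B_t/5)/3) = (-24*sin(6*B_t/5)/25) dt + (8*cos(6*B_t/5)/5) dB_t

Itô's formula for f(B_t) gives d f(B_t) = f'(B_t) dB_t + (1/2) f''(B_t) dt. Compute derivatives of f(x) = 4*sin(6*x/5)/3:
  f'(x)  = 8*cos(6*x/5)/5
  f''(x) = -48*sin(6*x/5)/25
Substitute x = B_t and multiply the f'' term by 1/2:
  drift     = (1/2) * (-48*sin(6*x/5)/25) evaluated at B_t = -24*sin(6*B_t/5)/25
  diffusion = (8*cos(6*x/5)/5) evaluated at B_t = 8*cos(6*B_t/5)/5
Therefore d(4*sin(6*B_t/5)/3) = (-24*sin(6*B_t/5)/25) dt + (8*cos(6*B_t/5)/5) dB_t.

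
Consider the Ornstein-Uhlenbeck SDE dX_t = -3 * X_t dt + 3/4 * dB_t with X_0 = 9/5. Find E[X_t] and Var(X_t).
E[X_t] = 9*exp(-3*t)/5; Var(X_t) = 3/32 - 3*exp(-6*t)/32

The OU SDE dX = -theta X dt + sigma dB admits the integrating factor exp(theta t): d(exp(theta t) X_t) = sigma exp(theta t) dB_t. Integrating from 0 to t:
  X_t = x_0 * exp(-theta t) + sigma * int_0^t exp(-theta (t-s)) dB_s.
The Itô integral has mean 0 and (by the Itô isometry) variance sigma^2 * int_0^t exp(-2 theta (t - s)) ds = sigma^2 * (1 - exp(-2 theta t)) / (2 theta).
With theta = 3, sigma = 3/4, x_0 = 9/5:
  E[X_t] = 9/5 * exp(-3 t) = 9*exp(-3*t)/5
  Var(X_t) = (3/4)^2 * (1 - exp(-2*3 t)) / (2 * 3) = 3/32 - 3*exp(-6*t)/32.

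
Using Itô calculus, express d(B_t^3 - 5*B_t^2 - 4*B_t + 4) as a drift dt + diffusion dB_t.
d(B_t^3 - 5*B_t^2 - 4*B_t + 4) = (3*B_t - 5) dt + (3*B_t^2 - 10*B_t - 4) dB_t

Itô's formula for f(B_t) gives d f(B_t) = f'(B_t) dB_t + (1/2) f''(B_t) dt. Compute derivatives of f(x) = x^3 - 5*x^2 - 4*x + 4:
  f'(x)  = 3*x^2 - 10*x - 4
  f''(x) = 6*x - 10
Substitute x = B_t and multiply the f'' term by 1/2:
  drift     = (1/2) * (6*x - 10) evaluated at B_t = 3*B_t - 5
  diffusion = (3*x^2 - 10*x - 4) evaluated at B_t = 3*B_t^2 - 10*B_t - 4
Therefore d(B_t^3 - 5*B_t^2 - 4*B_t + 4) = (3*B_t - 5) dt + (3*B_t^2 - 10*B_t - 4) dB_t.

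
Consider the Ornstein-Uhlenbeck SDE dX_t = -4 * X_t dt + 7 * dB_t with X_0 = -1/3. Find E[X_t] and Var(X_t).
E[X_t] = -exp(-4*t)/3; Var(X_t) = 49/8 - 49*exp(-8*t)/8

The OU SDE dX = -theta X dt + sigma dB admits the integrating factor exp(theta t): d(exp(theta t) X_t) = sigma exp(theta t) dB_t. Integrating from 0 to t:
  X_t = x_0 * exp(-theta t) + sigma * int_0^t exp(-theta (t-s)) dB_s.
The Itô integral has mean 0 and (by the Itô isometry) variance sigma^2 * int_0^t exp(-2 theta (t - s)) ds = sigma^2 * (1 - exp(-2 theta t)) / (2 theta).
With theta = 4, sigma = 7, x_0 = -1/3:
  E[X_t] = -1/3 * exp(-4 t) = -exp(-4*t)/3
  Var(X_t) = (7)^2 * (1 - exp(-2*4 t)) / (2 * 4) = 49/8 - 49*exp(-8*t)/8.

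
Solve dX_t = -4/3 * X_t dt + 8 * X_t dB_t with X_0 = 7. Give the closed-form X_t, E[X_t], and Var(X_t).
X_t = 7 * exp((-100/3) t + (8) B_t); E[X_t] = 7*exp(-4*t/3); Var(X_t) = (49*exp(64*t) - 49)*exp(-8*t/3)

For GBM dX = mu X dt + sigma X dB with X_0 = x_0, apply Itô to Y = log X: dY = (mu - sigma^2/2) dt + sigma dB, so Y_t = log(x_0) + (mu - sigma^2/2) t + sigma B_t and hence X_t = x_0 * exp((mu - sigma^2/2) t + sigma B_t).
With mu = -4/3, sigma = 8, x_0 = 7, this gives:
  X_t = 7 * exp((-100/3) * t + (8) * B_t).
Since sigma*B_t ~ Normal(0, sigma^2 t), E[exp(sigma*B_t)] = exp(sigma^2 t / 2); so E[X_t] = x_0 * exp((mu - sigma^2/2) t) * exp(sigma^2 t / 2) = x_0 * exp(mu t) = 7*exp(-4*t/3).
Var(X_t) = E[X_t^2] - (E[X_t])^2 = x_0^2 * exp(2 mu t) * (exp(sigma^2 t) - 1) = (49*exp(64*t) - 49)*exp(-8*t/3).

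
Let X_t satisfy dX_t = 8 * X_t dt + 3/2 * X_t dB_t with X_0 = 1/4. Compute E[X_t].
E[X_t] = exp(8*t)/4

For GBM dX = mu X dt + sigma X dB with X_0 = x_0, apply Itô to Y = log X: dY = (mu - sigma^2/2) dt + sigma dB, so Y_t = log(x_0) + (mu - sigma^2/2) t + sigma B_t and hence X_t = x_0 * exp((mu - sigma^2/2) t + sigma B_t).
With mu = 8, sigma = 3/2, x_0 = 1/4, this gives:
  X_t = 1/4 * exp((55/8) * t + (3/2) * B_t).
Since sigma*B_t ~ Normal(0, sigma^2 t), E[exp(sigma*B_t)] = exp(sigma^2 t / 2); so E[X_t] = x_0 * exp((mu - sigma^2/2) t) * exp(sigma^2 t / 2) = x_0 * exp(mu t) = exp(8*t)/4.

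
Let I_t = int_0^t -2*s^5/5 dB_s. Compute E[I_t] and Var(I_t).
E[I_t] = 0; Var(I_t) = 4*t^11/275

The Itô integral of a deterministic integrand f(s) has mean 0 because each increment f(s) * (B_{s+ds} - B_s) has mean 0. By the Itô isometry:
  Var( int_0^t f(s) dB_s ) = E[ (int_0^t f(s) dB_s)^2 ] = int_0^t f(s)^2 ds.
Here f(s) = -2*s^5/5, so f(s)^2 = 4*s^10/25. Integrate:
  int_0^t (4*s^10/25) ds = 4*t^11/275.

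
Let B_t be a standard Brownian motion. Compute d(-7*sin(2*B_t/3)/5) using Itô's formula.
d(-7*sin(2*B_t/3)/5) = (14*sin(2*B_t/3)/45) dt + (-14*cos(2*B_t/3)/15) dB_t

Itô's formula for f(B_t) gives d f(B_t) = f'(B_t) dB_t + (1/2) f''(B_t) dt. Compute derivatives of f(x) = -7*sin(2*x/3)/5:
  f'(x)  = -14*cos(2*x/3)/15
  f''(x) = 28*sin(2*x/3)/45
Substitute x = B_t and multiply the f'' term by 1/2:
  drift     = (1/2) * (28*sin(2*x/3)/45) evaluated at B_t = 14*sin(2*B_t/3)/45
  diffusion = (-14*cos(2*x/3)/15) evaluated at B_t = -14*cos(2*B_t/3)/15
Therefore d(-7*sin(2*B_t/3)/5) = (14*sin(2*B_t/3)/45) dt + (-14*cos(2*B_t/3)/15) dB_t.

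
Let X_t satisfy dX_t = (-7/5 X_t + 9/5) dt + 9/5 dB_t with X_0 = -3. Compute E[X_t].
E[X_t] = 9/7 - 30*exp(-7*t/5)/7

Taking expectations and using E[dB_t] = 0, the mean m(t) = E[X_t] satisfies the ODE m'(t) = a m(t) + b with m(0) = x_0. With a = -7/5, b = 9/5, x_0 = -3, the solution is
  m(t) = x_0 * exp(a t) + (b/a) * (exp(a t) - 1)
       = (-3) * exp((-7/5) t) + ((9/5)/(-7/5)) * (exp((-7/5) t) - 1)
       = 9/7 - 30*exp(-7*t/5)/7.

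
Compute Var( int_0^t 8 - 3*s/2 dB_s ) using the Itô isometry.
Var = t*(3*t^2 - 48*t + 256)/4

The Itô integral of a deterministic integrand f(s) has mean 0 because each increment f(s) * (B_{s+ds} - B_s) has mean 0. By the Itô isometry:
  Var( int_0^t f(s) dB_s ) = E[ (int_0^t f(s) dB_s)^2 ] = int_0^t f(s)^2 ds.
Here f(s) = 8 - 3*s/2, so f(s)^2 = (3*s - 16)^2/4. Integrate:
  int_0^t ((3*s - 16)^2/4) ds = t*(3*t^2 - 48*t + 256)/4.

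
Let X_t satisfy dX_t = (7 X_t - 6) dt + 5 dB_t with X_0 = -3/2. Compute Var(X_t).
Var(X_t) = 25*exp(14*t)/14 - 25/14

The variance V(t) = Var(X_t) satisfies V'(t) = 2 a V(t) + c^2 with V(0) = 0 (drift coefficient is linear in X, diffusion is constant). With a = 7, c = 5, the solution is
  V(t) = (c^2 / (2 a)) * (exp(2 a t) - 1)
       = (5^2 / (2*7)) * (exp(14 t) - 1)
       = 25*exp(14*t)/14 - 25/14.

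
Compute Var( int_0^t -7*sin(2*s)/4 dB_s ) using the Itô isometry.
Var = 49*t/32 - 49*sin(4*t)/128

The Itô integral of a deterministic integrand f(s) has mean 0 because each increment f(s) * (B_{s+ds} - B_s) has mean 0. By the Itô isometry:
  Var( int_0^t f(s) dB_s ) = E[ (int_0^t f(s) dB_s)^2 ] = int_0^t f(s)^2 ds.
Here f(s) = -7*sin(2*s)/4, so f(s)^2 = 49*sin(2*s)^2/16. Integrate:
  int_0^t (49*sin(2*s)^2/16) ds = 49*t/32 - 49*sin(4*t)/128.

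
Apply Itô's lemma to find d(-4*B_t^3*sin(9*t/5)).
d(-4*B_t^3*sin(9*t/5)) = (-12*B_t*(3*B_t^2*cos(9*t/5)/5 + sin(9*t/5))) dt + (-12*B_t^2*sin(9*t/5)) dB_t

Itô's formula for f(t, x): d f(t, B_t) = (f_t + (1/2) f_xx) dt + f_x dB_t. Compute partials of f(t, x) = -4*x^3*sin(9*t/5):
  f_t(t,x)  = -36*x^3*cos(9*t/5)/5
  f_x(t,x)  = -12*x^2*sin(9*t/5)
  f_xx(t,x) = -24*x*sin(9*t/5)
Assemble drift = f_t + (1/2) f_xx = -12*x*(3*x^2*cos(9*t/5)/5 + sin(9*t/5)) and diffusion = f_x = -12*x^2*sin(9*t/5). Substituting x = B_t:
  d(-4*B_t^3*sin(9*t/5)) = (-12*B_t*(3*B_t^2*cos(9*t/5)/5 + sin(9*t/5))) dt + (-12*B_t^2*sin(9*t/5)) dB_t.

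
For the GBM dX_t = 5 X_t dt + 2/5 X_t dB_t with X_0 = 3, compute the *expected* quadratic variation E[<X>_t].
E[<X>_t] = 18*exp(254*t/25)/127 - 18/127

<X>_t = int_0^t ((2/5) * X_s)^2 ds. Taking expectation inside the integral: E[<X>_t] = (2/5)^2 * int_0^t E[X_s^2] ds. For GBM, E[X_s^2] = x_0^2 * exp((2 mu + sigma^2) s). Integrating:
  E[<X>_t] = (2/5)^2 * 3^2 * (exp((2*5 + (2/5)^2) t) - 1) / (2*5 + (2/5)^2)
           = (2/5)^2 * 3^2 * (exp((254/25) t) - 1) / (254/25) = 18*exp(254*t/25)/127 - 18/127.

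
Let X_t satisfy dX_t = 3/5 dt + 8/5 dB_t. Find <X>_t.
<X>_t = 64*t/25

For an Itô process dX_t = a(t) dt + b(t) dB_t, the quadratic variation is <X>_t = int_0^t b(s)^2 ds (the drift term does not contribute). Here b(s) = 8/5, so
  b(s)^2 = 64/25.
Integrating from 0 to t:
  <X>_t = int_0^t (64/25) ds = 64*t/25.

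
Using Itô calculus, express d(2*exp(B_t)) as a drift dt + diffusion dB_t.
d(2*exp(B_t)) = (exp(B_t)) dt + (2*exp(B_t)) dB_t

Itô's formula for f(B_t) gives d f(B_t) = f'(B_t) dB_t + (1/2) f''(B_t) dt. Compute derivatives of f(x) = 2*exp(x):
  f'(x)  = 2*exp(x)
  f''(x) = 2*exp(x)
Substitute x = B_t and multiply the f'' term by 1/2:
  drift     = (1/2) * (2*exp(x)) evaluated at B_t = exp(B_t)
  diffusion = (2*exp(x)) evaluated at B_t = 2*exp(B_t)
Therefore d(2*exp(B_t)) = (exp(B_t)) dt + (2*exp(B_t)) dB_t.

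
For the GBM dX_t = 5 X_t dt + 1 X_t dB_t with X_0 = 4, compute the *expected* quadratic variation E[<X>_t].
E[<X>_t] = 16*exp(11*t)/11 - 16/11

<X>_t = int_0^t (1 * X_s)^2 ds. Taking expectation inside the integral: E[<X>_t] = 1^2 * int_0^t E[X_s^2] ds. For GBM, E[X_s^2] = x_0^2 * exp((2 mu + sigma^2) s). Integrating:
  E[<X>_t] = 1^2 * 4^2 * (exp((2*5 + 1^2) t) - 1) / (2*5 + 1^2)
           = 1^2 * 4^2 * (exp(11 t) - 1) / 11 = 16*exp(11*t)/11 - 16/11.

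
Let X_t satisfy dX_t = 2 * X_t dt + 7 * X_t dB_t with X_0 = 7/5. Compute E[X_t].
E[X_t] = 7*exp(2*t)/5

For GBM dX = mu X dt + sigma X dB with X_0 = x_0, apply Itô to Y = log X: dY = (mu - sigma^2/2) dt + sigma dB, so Y_t = log(x_0) + (mu - sigma^2/2) t + sigma B_t and hence X_t = x_0 * exp((mu - sigma^2/2) t + sigma B_t).
With mu = 2, sigma = 7, x_0 = 7/5, this gives:
  X_t = 7/5 * exp((-45/2) * t + (7) * B_t).
Since sigma*B_t ~ Normal(0, sigma^2 t), E[exp(sigma*B_t)] = exp(sigma^2 t / 2); so E[X_t] = x_0 * exp((mu - sigma^2/2) t) * exp(sigma^2 t / 2) = x_0 * exp(mu t) = 7*exp(2*t)/5.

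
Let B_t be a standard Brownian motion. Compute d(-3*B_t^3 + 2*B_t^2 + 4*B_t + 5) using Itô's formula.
d(-3*B_t^3 + 2*B_t^2 + 4*B_t + 5) = (2 - 9*B_t) dt + (-9*B_t^2 + 4*B_t + 4) dB_t

Itô's formula for f(B_t) gives d f(B_t) = f'(B_t) dB_t + (1/2) f''(B_t) dt. Compute derivatives of f(x) = -3*x^3 + 2*x^2 + 4*x + 5:
  f'(x)  = -9*x^2 + 4*x + 4
  f''(x) = 4 - 18*x
Substitute x = B_t and multiply the f'' term by 1/2:
  drift     = (1/2) * (4 - 18*x) evaluated at B_t = 2 - 9*B_t
  diffusion = (-9*x^2 + 4*x + 4) evaluated at B_t = -9*B_t^2 + 4*B_t + 4
Therefore d(-3*B_t^3 + 2*B_t^2 + 4*B_t + 5) = (2 - 9*B_t) dt + (-9*B_t^2 + 4*B_t + 4) dB_t.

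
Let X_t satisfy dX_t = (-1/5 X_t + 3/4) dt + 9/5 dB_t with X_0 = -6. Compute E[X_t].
E[X_t] = 15/4 - 39*exp(-t/5)/4

Taking expectations and using E[dB_t] = 0, the mean m(t) = E[X_t] satisfies the ODE m'(t) = a m(t) + b with m(0) = x_0. With a = -1/5, b = 3/4, x_0 = -6, the solution is
  m(t) = x_0 * exp(a t) + (b/a) * (exp(a t) - 1)
       = (-6) * exp((-1/5) t) + ((3/4)/(-1/5)) * (exp((-1/5) t) - 1)
       = 15/4 - 39*exp(-t/5)/4.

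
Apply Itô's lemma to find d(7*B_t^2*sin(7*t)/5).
d(7*B_t^2*sin(7*t)/5) = (49*B_t^2*cos(7*t)/5 + 7*sin(7*t)/5) dt + (14*B_t*sin(7*t)/5) dB_t

Itô's formula for f(t, x): d f(t, B_t) = (f_t + (1/2) f_xx) dt + f_x dB_t. Compute partials of f(t, x) = 7*x^2*sin(7*t)/5:
  f_t(t,x)  = 49*x^2*cos(7*t)/5
  f_x(t,x)  = 14*x*sin(7*t)/5
  f_xx(t,x) = 14*sin(7*t)/5
Assemble drift = f_t + (1/2) f_xx = 49*x^2*cos(7*t)/5 + 7*sin(7*t)/5 and diffusion = f_x = 14*x*sin(7*t)/5. Substituting x = B_t:
  d(7*B_t^2*sin(7*t)/5) = (49*B_t^2*cos(7*t)/5 + 7*sin(7*t)/5) dt + (14*B_t*sin(7*t)/5) dB_t.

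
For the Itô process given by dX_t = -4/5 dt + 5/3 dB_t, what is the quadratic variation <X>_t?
<X>_t = 25*t/9

For an Itô process dX_t = a(t) dt + b(t) dB_t, the quadratic variation is <X>_t = int_0^t b(s)^2 ds (the drift term does not contribute). Here b(s) = 5/3, so
  b(s)^2 = 25/9.
Integrating from 0 to t:
  <X>_t = int_0^t (25/9) ds = 25*t/9.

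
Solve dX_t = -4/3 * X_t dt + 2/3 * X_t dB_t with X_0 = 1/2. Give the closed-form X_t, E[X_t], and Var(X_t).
X_t = 1/2 * exp((-14/9) t + (2/3) B_t); E[X_t] = exp(-4*t/3)/2; Var(X_t) = (exp(4*t/9) - 1)*exp(-8*t/3)/4

For GBM dX = mu X dt + sigma X dB with X_0 = x_0, apply Itô to Y = log X: dY = (mu - sigma^2/2) dt + sigma dB, so Y_t = log(x_0) + (mu - sigma^2/2) t + sigma B_t and hence X_t = x_0 * exp((mu - sigma^2/2) t + sigma B_t).
With mu = -4/3, sigma = 2/3, x_0 = 1/2, this gives:
  X_t = 1/2 * exp((-14/9) * t + (2/3) * B_t).
Since sigma*B_t ~ Normal(0, sigma^2 t), E[exp(sigma*B_t)] = exp(sigma^2 t / 2); so E[X_t] = x_0 * exp((mu - sigma^2/2) t) * exp(sigma^2 t / 2) = x_0 * exp(mu t) = exp(-4*t/3)/2.
Var(X_t) = E[X_t^2] - (E[X_t])^2 = x_0^2 * exp(2 mu t) * (exp(sigma^2 t) - 1) = (exp(4*t/9) - 1)*exp(-8*t/3)/4.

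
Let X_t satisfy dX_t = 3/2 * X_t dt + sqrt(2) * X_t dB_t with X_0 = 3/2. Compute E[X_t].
E[X_t] = 3*exp(3*t/2)/2

For GBM dX = mu X dt + sigma X dB with X_0 = x_0, apply Itô to Y = log X: dY = (mu - sigma^2/2) dt + sigma dB, so Y_t = log(x_0) + (mu - sigma^2/2) t + sigma B_t and hence X_t = x_0 * exp((mu - sigma^2/2) t + sigma B_t).
With mu = 3/2, sigma = sqrt(2), x_0 = 3/2, this gives:
  X_t = 3/2 * exp((1/2) * t + (sqrt(2)) * B_t).
Since sigma*B_t ~ Normal(0, sigma^2 t), E[exp(sigma*B_t)] = exp(sigma^2 t / 2); so E[X_t] = x_0 * exp((mu - sigma^2/2) t) * exp(sigma^2 t / 2) = x_0 * exp(mu t) = 3*exp(3*t/2)/2.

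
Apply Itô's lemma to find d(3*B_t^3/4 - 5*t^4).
d(3*B_t^3/4 - 5*t^4) = (9*B_t/4 - 20*t^3) dt + (9*B_t^2/4) dB_t

Itô's formula for f(t, x): d f(t, B_t) = (f_t + (1/2) f_xx) dt + f_x dB_t. Compute partials of f(t, x) = -5*t^4 + 3*x^3/4:
  f_t(t,x)  = -20*t^3
  f_x(t,x)  = 9*x^2/4
  f_xx(t,x) = 9*x/2
Assemble drift = f_t + (1/2) f_xx = -20*t^3 + 9*x/4 and diffusion = f_x = 9*x^2/4. Substituting x = B_t:
  d(3*B_t^3/4 - 5*t^4) = (9*B_t/4 - 20*t^3) dt + (9*B_t^2/4) dB_t.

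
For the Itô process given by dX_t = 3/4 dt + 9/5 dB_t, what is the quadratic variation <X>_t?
<X>_t = 81*t/25

For an Itô process dX_t = a(t) dt + b(t) dB_t, the quadratic variation is <X>_t = int_0^t b(s)^2 ds (the drift term does not contribute). Here b(s) = 9/5, so
  b(s)^2 = 81/25.
Integrating from 0 to t:
  <X>_t = int_0^t (81/25) ds = 81*t/25.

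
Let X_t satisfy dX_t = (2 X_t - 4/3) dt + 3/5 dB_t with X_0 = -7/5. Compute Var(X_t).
Var(X_t) = 9*exp(4*t)/100 - 9/100

The variance V(t) = Var(X_t) satisfies V'(t) = 2 a V(t) + c^2 with V(0) = 0 (drift coefficient is linear in X, diffusion is constant). With a = 2, c = 3/5, the solution is
  V(t) = (c^2 / (2 a)) * (exp(2 a t) - 1)
       = ((3/5)^2 / (2*2)) * (exp(4 t) - 1)
       = 9*exp(4*t)/100 - 9/100.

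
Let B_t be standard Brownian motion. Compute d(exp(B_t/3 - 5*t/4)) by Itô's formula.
d(exp(B_t/3 - 5*t/4)) = (-43*exp(B_t/3 - 5*t/4)/36) dt + (exp(B_t/3 - 5*t/4)/3) dB_t

Itô's formula for f(t, x): d f(t, B_t) = (f_t + (1/2) f_xx) dt + f_x dB_t. Compute partials of f(t, x) = exp(-5*t/4 + x/3):
  f_t(t,x)  = -5*exp(-5*t/4 + x/3)/4
  f_x(t,x)  = exp(-5*t/4 + x/3)/3
  f_xx(t,x) = exp(-5*t/4 + x/3)/9
Assemble drift = f_t + (1/2) f_xx = -43*exp(-5*t/4 + x/3)/36 and diffusion = f_x = exp(-5*t/4 + x/3)/3. Substituting x = B_t:
  d(exp(B_t/3 - 5*t/4)) = (-43*exp(B_t/3 - 5*t/4)/36) dt + (exp(B_t/3 - 5*t/4)/3) dB_t.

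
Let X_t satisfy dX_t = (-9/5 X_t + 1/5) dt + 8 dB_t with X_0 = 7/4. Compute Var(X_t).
Var(X_t) = 160/9 - 160*exp(-18*t/5)/9

The variance V(t) = Var(X_t) satisfies V'(t) = 2 a V(t) + c^2 with V(0) = 0 (drift coefficient is linear in X, diffusion is constant). With a = -9/5, c = 8, the solution is
  V(t) = (c^2 / (2 a)) * (exp(2 a t) - 1)
       = (8^2 / (2*(-9/5))) * (exp((-18/5) t) - 1)
       = 160/9 - 160*exp(-18*t/5)/9.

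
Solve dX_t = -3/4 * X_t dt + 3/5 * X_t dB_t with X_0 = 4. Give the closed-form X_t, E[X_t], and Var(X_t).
X_t = 4 * exp((-93/100) t + (3/5) B_t); E[X_t] = 4*exp(-3*t/4); Var(X_t) = (16*exp(9*t/25) - 16)*exp(-3*t/2)

For GBM dX = mu X dt + sigma X dB with X_0 = x_0, apply Itô to Y = log X: dY = (mu - sigma^2/2) dt + sigma dB, so Y_t = log(x_0) + (mu - sigma^2/2) t + sigma B_t and hence X_t = x_0 * exp((mu - sigma^2/2) t + sigma B_t).
With mu = -3/4, sigma = 3/5, x_0 = 4, this gives:
  X_t = 4 * exp((-93/100) * t + (3/5) * B_t).
Since sigma*B_t ~ Normal(0, sigma^2 t), E[exp(sigma*B_t)] = exp(sigma^2 t / 2); so E[X_t] = x_0 * exp((mu - sigma^2/2) t) * exp(sigma^2 t / 2) = x_0 * exp(mu t) = 4*exp(-3*t/4).
Var(X_t) = E[X_t^2] - (E[X_t])^2 = x_0^2 * exp(2 mu t) * (exp(sigma^2 t) - 1) = (16*exp(9*t/25) - 16)*exp(-3*t/2).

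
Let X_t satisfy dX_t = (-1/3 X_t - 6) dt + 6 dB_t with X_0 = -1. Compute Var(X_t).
Var(X_t) = 54 - 54*exp(-2*t/3)

The variance V(t) = Var(X_t) satisfies V'(t) = 2 a V(t) + c^2 with V(0) = 0 (drift coefficient is linear in X, diffusion is constant). With a = -1/3, c = 6, the solution is
  V(t) = (c^2 / (2 a)) * (exp(2 a t) - 1)
       = (6^2 / (2*(-1/3))) * (exp((-2/3) t) - 1)
       = 54 - 54*exp(-2*t/3).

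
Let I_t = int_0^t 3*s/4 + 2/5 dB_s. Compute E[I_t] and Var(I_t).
E[I_t] = 0; Var(I_t) = t*(75*t^2 + 120*t + 64)/400

The Itô integral of a deterministic integrand f(s) has mean 0 because each increment f(s) * (B_{s+ds} - B_s) has mean 0. By the Itô isometry:
  Var( int_0^t f(s) dB_s ) = E[ (int_0^t f(s) dB_s)^2 ] = int_0^t f(s)^2 ds.
Here f(s) = 3*s/4 + 2/5, so f(s)^2 = (15*s + 8)^2/400. Integrate:
  int_0^t ((15*s + 8)^2/400) ds = t*(75*t^2 + 120*t + 64)/400.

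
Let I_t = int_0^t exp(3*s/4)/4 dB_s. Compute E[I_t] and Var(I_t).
E[I_t] = 0; Var(I_t) = exp(3*t/2)/24 - 1/24

The Itô integral of a deterministic integrand f(s) has mean 0 because each increment f(s) * (B_{s+ds} - B_s) has mean 0. By the Itô isometry:
  Var( int_0^t f(s) dB_s ) = E[ (int_0^t f(s) dB_s)^2 ] = int_0^t f(s)^2 ds.
Here f(s) = exp(3*s/4)/4, so f(s)^2 = exp(3*s/2)/16. Integrate:
  int_0^t (exp(3*s/2)/16) ds = exp(3*t/2)/24 - 1/24.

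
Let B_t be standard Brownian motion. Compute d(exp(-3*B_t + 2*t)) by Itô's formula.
d(exp(-3*B_t + 2*t)) = (13*exp(-3*B_t + 2*t)/2) dt + (-3*exp(-3*B_t + 2*t)) dB_t

Itô's formula for f(t, x): d f(t, B_t) = (f_t + (1/2) f_xx) dt + f_x dB_t. Compute partials of f(t, x) = exp(2*t - 3*x):
  f_t(t,x)  = 2*exp(2*t - 3*x)
  f_x(t,x)  = -3*exp(2*t - 3*x)
  f_xx(t,x) = 9*exp(2*t - 3*x)
Assemble drift = f_t + (1/2) f_xx = 13*exp(2*t - 3*x)/2 and diffusion = f_x = -3*exp(2*t - 3*x). Substituting x = B_t:
  d(exp(-3*B_t + 2*t)) = (13*exp(-3*B_t + 2*t)/2) dt + (-3*exp(-3*B_t + 2*t)) dB_t.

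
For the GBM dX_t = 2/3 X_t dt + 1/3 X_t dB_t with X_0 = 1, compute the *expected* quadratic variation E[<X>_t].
E[<X>_t] = exp(13*t/9)/13 - 1/13

<X>_t = int_0^t ((1/3) * X_s)^2 ds. Taking expectation inside the integral: E[<X>_t] = (1/3)^2 * int_0^t E[X_s^2] ds. For GBM, E[X_s^2] = x_0^2 * exp((2 mu + sigma^2) s). Integrating:
  E[<X>_t] = (1/3)^2 * 1^2 * (exp((2*(2/3) + (1/3)^2) t) - 1) / (2*(2/3) + (1/3)^2)
           = (1/3)^2 * 1^2 * (exp((13/9) t) - 1) / (13/9) = exp(13*t/9)/13 - 1/13.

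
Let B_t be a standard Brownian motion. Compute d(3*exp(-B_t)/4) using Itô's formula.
d(3*exp(-B_t)/4) = (3*exp(-B_t)/8) dt + (-3*exp(-B_t)/4) dB_t

Itô's formula for f(B_t) gives d f(B_t) = f'(B_t) dB_t + (1/2) f''(B_t) dt. Compute derivatives of f(x) = 3*exp(-x)/4:
  f'(x)  = -3*exp(-x)/4
  f''(x) = 3*exp(-x)/4
Substitute x = B_t and multiply the f'' term by 1/2:
  drift     = (1/2) * (3*exp(-x)/4) evaluated at B_t = 3*exp(-B_t)/8
  diffusion = (-3*exp(-x)/4) evaluated at B_t = -3*exp(-B_t)/4
Therefore d(3*exp(-B_t)/4) = (3*exp(-B_t)/8) dt + (-3*exp(-B_t)/4) dB_t.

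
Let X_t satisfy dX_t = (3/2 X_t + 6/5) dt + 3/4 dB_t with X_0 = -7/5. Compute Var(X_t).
Var(X_t) = 3*exp(3*t)/16 - 3/16

The variance V(t) = Var(X_t) satisfies V'(t) = 2 a V(t) + c^2 with V(0) = 0 (drift coefficient is linear in X, diffusion is constant). With a = 3/2, c = 3/4, the solution is
  V(t) = (c^2 / (2 a)) * (exp(2 a t) - 1)
       = ((3/4)^2 / (2*(3/2))) * (exp(3 t) - 1)
       = 3*exp(3*t)/16 - 3/16.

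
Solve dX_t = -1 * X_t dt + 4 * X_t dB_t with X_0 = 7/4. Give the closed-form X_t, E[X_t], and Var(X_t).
X_t = 7/4 * exp((-9) t + (4) B_t); E[X_t] = 7*exp(-t)/4; Var(X_t) = (49*exp(16*t) - 49)*exp(-2*t)/16

For GBM dX = mu X dt + sigma X dB with X_0 = x_0, apply Itô to Y = log X: dY = (mu - sigma^2/2) dt + sigma dB, so Y_t = log(x_0) + (mu - sigma^2/2) t + sigma B_t and hence X_t = x_0 * exp((mu - sigma^2/2) t + sigma B_t).
With mu = -1, sigma = 4, x_0 = 7/4, this gives:
  X_t = 7/4 * exp((-9) * t + (4) * B_t).
Since sigma*B_t ~ Normal(0, sigma^2 t), E[exp(sigma*B_t)] = exp(sigma^2 t / 2); so E[X_t] = x_0 * exp((mu - sigma^2/2) t) * exp(sigma^2 t / 2) = x_0 * exp(mu t) = 7*exp(-t)/4.
Var(X_t) = E[X_t^2] - (E[X_t])^2 = x_0^2 * exp(2 mu t) * (exp(sigma^2 t) - 1) = (49*exp(16*t) - 49)*exp(-2*t)/16.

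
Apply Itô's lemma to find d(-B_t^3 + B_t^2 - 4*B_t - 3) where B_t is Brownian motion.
d(-B_t^3 + B_t^2 - 4*B_t - 3) = (1 - 3*B_t) dt + (-3*B_t^2 + 2*B_t - 4) dB_t

Itô's formula for f(B_t) gives d f(B_t) = f'(B_t) dB_t + (1/2) f''(B_t) dt. Compute derivatives of f(x) = -x^3 + x^2 - 4*x - 3:
  f'(x)  = -3*x^2 + 2*x - 4
  f''(x) = 2 - 6*x
Substitute x = B_t and multiply the f'' term by 1/2:
  drift     = (1/2) * (2 - 6*x) evaluated at B_t = 1 - 3*B_t
  diffusion = (-3*x^2 + 2*x - 4) evaluated at B_t = -3*B_t^2 + 2*B_t - 4
Therefore d(-B_t^3 + B_t^2 - 4*B_t - 3) = (1 - 3*B_t) dt + (-3*B_t^2 + 2*B_t - 4) dB_t.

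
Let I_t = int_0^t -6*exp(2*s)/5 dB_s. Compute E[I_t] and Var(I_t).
E[I_t] = 0; Var(I_t) = 9*exp(4*t)/25 - 9/25

The Itô integral of a deterministic integrand f(s) has mean 0 because each increment f(s) * (B_{s+ds} - B_s) has mean 0. By the Itô isometry:
  Var( int_0^t f(s) dB_s ) = E[ (int_0^t f(s) dB_s)^2 ] = int_0^t f(s)^2 ds.
Here f(s) = -6*exp(2*s)/5, so f(s)^2 = 36*exp(4*s)/25. Integrate:
  int_0^t (36*exp(4*s)/25) ds = 9*exp(4*t)/25 - 9/25.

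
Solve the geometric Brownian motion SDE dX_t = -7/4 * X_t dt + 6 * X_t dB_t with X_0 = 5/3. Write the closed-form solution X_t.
X_t = 5/3 * exp((-79/4) * t + (6) * B_t)

For GBM dX = mu X dt + sigma X dB with X_0 = x_0, apply Itô to Y = log X: dY = (mu - sigma^2/2) dt + sigma dB, so Y_t = log(x_0) + (mu - sigma^2/2) t + sigma B_t and hence X_t = x_0 * exp((mu - sigma^2/2) t + sigma B_t).
With mu = -7/4, sigma = 6, x_0 = 5/3, this gives:
  X_t = 5/3 * exp((-79/4) * t + (6) * B_t).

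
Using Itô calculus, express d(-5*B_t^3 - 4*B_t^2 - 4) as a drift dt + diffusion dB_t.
d(-5*B_t^3 - 4*B_t^2 - 4) = (-15*B_t - 4) dt + (B_t*(-15*B_t - 8)) dB_t

Itô's formula for f(B_t) gives d f(B_t) = f'(B_t) dB_t + (1/2) f''(B_t) dt. Compute derivatives of f(x) = -5*x^3 - 4*x^2 - 4:
  f'(x)  = x*(-15*x - 8)
  f''(x) = -30*x - 8
Substitute x = B_t and multiply the f'' term by 1/2:
  drift     = (1/2) * (-30*x - 8) evaluated at B_t = -15*B_t - 4
  diffusion = (x*(-15*x - 8)) evaluated at B_t = B_t*(-15*B_t - 8)
Therefore d(-5*B_t^3 - 4*B_t^2 - 4) = (-15*B_t - 4) dt + (B_t*(-15*B_t - 8)) dB_t.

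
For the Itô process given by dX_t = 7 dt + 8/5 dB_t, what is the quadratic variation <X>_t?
<X>_t = 64*t/25

For an Itô process dX_t = a(t) dt + b(t) dB_t, the quadratic variation is <X>_t = int_0^t b(s)^2 ds (the drift term does not contribute). Here b(s) = 8/5, so
  b(s)^2 = 64/25.
Integrating from 0 to t:
  <X>_t = int_0^t (64/25) ds = 64*t/25.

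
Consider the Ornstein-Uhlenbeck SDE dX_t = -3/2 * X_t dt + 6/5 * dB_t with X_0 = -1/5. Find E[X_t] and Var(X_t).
E[X_t] = -exp(-3*t/2)/5; Var(X_t) = 12/25 - 12*exp(-3*t)/25

The OU SDE dX = -theta X dt + sigma dB admits the integrating factor exp(theta t): d(exp(theta t) X_t) = sigma exp(theta t) dB_t. Integrating from 0 to t:
  X_t = x_0 * exp(-theta t) + sigma * int_0^t exp(-theta (t-s)) dB_s.
The Itô integral has mean 0 and (by the Itô isometry) variance sigma^2 * int_0^t exp(-2 theta (t - s)) ds = sigma^2 * (1 - exp(-2 theta t)) / (2 theta).
With theta = 3/2, sigma = 6/5, x_0 = -1/5:
  E[X_t] = -1/5 * exp(-3/2 t) = -exp(-3*t/2)/5
  Var(X_t) = (6/5)^2 * (1 - exp(-2*3/2 t)) / (2 * 3/2) = 12/25 - 12*exp(-3*t)/25.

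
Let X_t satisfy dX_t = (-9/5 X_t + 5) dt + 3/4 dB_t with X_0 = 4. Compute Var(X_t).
Var(X_t) = 5/32 - 5*exp(-18*t/5)/32

The variance V(t) = Var(X_t) satisfies V'(t) = 2 a V(t) + c^2 with V(0) = 0 (drift coefficient is linear in X, diffusion is constant). With a = -9/5, c = 3/4, the solution is
  V(t) = (c^2 / (2 a)) * (exp(2 a t) - 1)
       = ((3/4)^2 / (2*(-9/5))) * (exp((-18/5) t) - 1)
       = 5/32 - 5*exp(-18*t/5)/32.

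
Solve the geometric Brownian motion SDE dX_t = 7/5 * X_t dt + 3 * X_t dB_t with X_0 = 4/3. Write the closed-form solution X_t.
X_t = 4/3 * exp((-31/10) * t + (3) * B_t)

For GBM dX = mu X dt + sigma X dB with X_0 = x_0, apply Itô to Y = log X: dY = (mu - sigma^2/2) dt + sigma dB, so Y_t = log(x_0) + (mu - sigma^2/2) t + sigma B_t and hence X_t = x_0 * exp((mu - sigma^2/2) t + sigma B_t).
With mu = 7/5, sigma = 3, x_0 = 4/3, this gives:
  X_t = 4/3 * exp((-31/10) * t + (3) * B_t).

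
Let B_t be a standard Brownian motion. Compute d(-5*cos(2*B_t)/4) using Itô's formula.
d(-5*cos(2*B_t)/4) = (5*cos(2*B_t)/2) dt + (5*sin(2*B_t)/2) dB_t

Itô's formula for f(B_t) gives d f(B_t) = f'(B_t) dB_t + (1/2) f''(B_t) dt. Compute derivatives of f(x) = -5*cos(2*x)/4:
  f'(x)  = 5*sin(2*x)/2
  f''(x) = 5*cos(2*x)
Substitute x = B_t and multiply the f'' term by 1/2:
  drift     = (1/2) * (5*cos(2*x)) evaluated at B_t = 5*cos(2*B_t)/2
  diffusion = (5*sin(2*x)/2) evaluated at B_t = 5*sin(2*B_t)/2
Therefore d(-5*cos(2*B_t)/4) = (5*cos(2*B_t)/2) dt + (5*sin(2*B_t)/2) dB_t.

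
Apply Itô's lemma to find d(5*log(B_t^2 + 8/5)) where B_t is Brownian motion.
d(5*log(B_t^2 + 8/5)) = (25*(8 - 5*B_t^2)/(5*B_t^2 + 8)^2) dt + (50*B_t/(5*B_t^2 + 8)) dB_t

Itô's formula for f(B_t) gives d f(B_t) = f'(B_t) dB_t + (1/2) f''(B_t) dt. Compute derivatives of f(x) = 5*log(x^2 + 8/5):
  f'(x)  = 50*x/(5*x^2 + 8)
  f''(x) = 50*(8 - 5*x^2)/(5*x^2 + 8)^2
Substitute x = B_t and multiply the f'' term by 1/2:
  drift     = (1/2) * (50*(8 - 5*x^2)/(5*x^2 + 8)^2) evaluated at B_t = 25*(8 - 5*B_t^2)/(5*B_t^2 + 8)^2
  diffusion = (50*x/(5*x^2 + 8)) evaluated at B_t = 50*B_t/(5*B_t^2 + 8)
Therefore d(5*log(B_t^2 + 8/5)) = (25*(8 - 5*B_t^2)/(5*B_t^2 + 8)^2) dt + (50*B_t/(5*B_t^2 + 8)) dB_t.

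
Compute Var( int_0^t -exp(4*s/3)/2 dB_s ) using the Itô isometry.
Var = 3*exp(8*t/3)/32 - 3/32

The Itô integral of a deterministic integrand f(s) has mean 0 because each increment f(s) * (B_{s+ds} - B_s) has mean 0. By the Itô isometry:
  Var( int_0^t f(s) dB_s ) = E[ (int_0^t f(s) dB_s)^2 ] = int_0^t f(s)^2 ds.
Here f(s) = -exp(4*s/3)/2, so f(s)^2 = exp(8*s/3)/4. Integrate:
  int_0^t (exp(8*s/3)/4) ds = 3*exp(8*t/3)/32 - 3/32.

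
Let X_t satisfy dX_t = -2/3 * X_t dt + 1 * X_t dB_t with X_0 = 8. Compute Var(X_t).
Var(X_t) = (64*exp(t) - 64)*exp(-4*t/3)

For GBM dX = mu X dt + sigma X dB with X_0 = x_0, apply Itô to Y = log X: dY = (mu - sigma^2/2) dt + sigma dB, so Y_t = log(x_0) + (mu - sigma^2/2) t + sigma B_t and hence X_t = x_0 * exp((mu - sigma^2/2) t + sigma B_t).
With mu = -2/3, sigma = 1, x_0 = 8, this gives:
  X_t = 8 * exp((-7/6) * t + (1) * B_t).
Since sigma*B_t ~ Normal(0, sigma^2 t), E[exp(sigma*B_t)] = exp(sigma^2 t / 2); so E[X_t] = x_0 * exp((mu - sigma^2/2) t) * exp(sigma^2 t / 2) = x_0 * exp(mu t) = 8*exp(-2*t/3).
Var(X_t) = E[X_t^2] - (E[X_t])^2 = x_0^2 * exp(2 mu t) * (exp(sigma^2 t) - 1) = (64*exp(t) - 64)*exp(-4*t/3).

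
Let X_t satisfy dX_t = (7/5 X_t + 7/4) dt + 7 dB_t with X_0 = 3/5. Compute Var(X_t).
Var(X_t) = 35*exp(14*t/5)/2 - 35/2

The variance V(t) = Var(X_t) satisfies V'(t) = 2 a V(t) + c^2 with V(0) = 0 (drift coefficient is linear in X, diffusion is constant). With a = 7/5, c = 7, the solution is
  V(t) = (c^2 / (2 a)) * (exp(2 a t) - 1)
       = (7^2 / (2*(7/5))) * (exp((14/5) t) - 1)
       = 35*exp(14*t/5)/2 - 35/2.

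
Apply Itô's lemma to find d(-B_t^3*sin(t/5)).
d(-B_t^3*sin(t/5)) = (-B_t*(B_t^2*cos(t/5) + 15*sin(t/5))/5) dt + (-3*B_t^2*sin(t/5)) dB_t

Itô's formula for f(t, x): d f(t, B_t) = (f_t + (1/2) f_xx) dt + f_x dB_t. Compute partials of f(t, x) = -x^3*sin(t/5):
  f_t(t,x)  = -x^3*cos(t/5)/5
  f_x(t,x)  = -3*x^2*sin(t/5)
  f_xx(t,x) = -6*x*sin(t/5)
Assemble drift = f_t + (1/2) f_xx = -x*(x^2*cos(t/5) + 15*sin(t/5))/5 and diffusion = f_x = -3*x^2*sin(t/5). Substituting x = B_t:
  d(-B_t^3*sin(t/5)) = (-B_t*(B_t^2*cos(t/5) + 15*sin(t/5))/5) dt + (-3*B_t^2*sin(t/5)) dB_t.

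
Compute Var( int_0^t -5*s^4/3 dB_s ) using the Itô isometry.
Var = 25*t^9/81

The Itô integral of a deterministic integrand f(s) has mean 0 because each increment f(s) * (B_{s+ds} - B_s) has mean 0. By the Itô isometry:
  Var( int_0^t f(s) dB_s ) = E[ (int_0^t f(s) dB_s)^2 ] = int_0^t f(s)^2 ds.
Here f(s) = -5*s^4/3, so f(s)^2 = 25*s^8/9. Integrate:
  int_0^t (25*s^8/9) ds = 25*t^9/81.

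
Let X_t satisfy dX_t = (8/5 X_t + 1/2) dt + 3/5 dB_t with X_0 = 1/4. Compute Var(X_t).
Var(X_t) = 9*exp(16*t/5)/80 - 9/80

The variance V(t) = Var(X_t) satisfies V'(t) = 2 a V(t) + c^2 with V(0) = 0 (drift coefficient is linear in X, diffusion is constant). With a = 8/5, c = 3/5, the solution is
  V(t) = (c^2 / (2 a)) * (exp(2 a t) - 1)
       = ((3/5)^2 / (2*(8/5))) * (exp((16/5) t) - 1)
       = 9*exp(16*t/5)/80 - 9/80.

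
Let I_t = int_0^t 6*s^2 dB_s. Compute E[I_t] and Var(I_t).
E[I_t] = 0; Var(I_t) = 36*t^5/5

The Itô integral of a deterministic integrand f(s) has mean 0 because each increment f(s) * (B_{s+ds} - B_s) has mean 0. By the Itô isometry:
  Var( int_0^t f(s) dB_s ) = E[ (int_0^t f(s) dB_s)^2 ] = int_0^t f(s)^2 ds.
Here f(s) = 6*s^2, so f(s)^2 = 36*s^4. Integrate:
  int_0^t (36*s^4) ds = 36*t^5/5.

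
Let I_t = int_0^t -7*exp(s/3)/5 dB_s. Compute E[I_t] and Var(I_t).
E[I_t] = 0; Var(I_t) = 147*exp(2*t/3)/50 - 147/50

The Itô integral of a deterministic integrand f(s) has mean 0 because each increment f(s) * (B_{s+ds} - B_s) has mean 0. By the Itô isometry:
  Var( int_0^t f(s) dB_s ) = E[ (int_0^t f(s) dB_s)^2 ] = int_0^t f(s)^2 ds.
Here f(s) = -7*exp(s/3)/5, so f(s)^2 = 49*exp(2*s/3)/25. Integrate:
  int_0^t (49*exp(2*s/3)/25) ds = 147*exp(2*t/3)/50 - 147/50.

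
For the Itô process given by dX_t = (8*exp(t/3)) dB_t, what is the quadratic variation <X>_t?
<X>_t = 96*exp(2*t/3) - 96

For an Itô process dX_t = a(t) dt + b(t) dB_t, the quadratic variation is <X>_t = int_0^t b(s)^2 ds (the drift term does not contribute). Here b(s) = 8*exp(s/3), so
  b(s)^2 = 64*exp(2*s/3).
Integrating from 0 to t:
  <X>_t = int_0^t (64*exp(2*s/3)) ds = 96*exp(2*t/3) - 96.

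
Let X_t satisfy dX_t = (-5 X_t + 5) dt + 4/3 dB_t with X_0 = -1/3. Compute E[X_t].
E[X_t] = 1 - 4*exp(-5*t)/3

Taking expectations and using E[dB_t] = 0, the mean m(t) = E[X_t] satisfies the ODE m'(t) = a m(t) + b with m(0) = x_0. With a = -5, b = 5, x_0 = -1/3, the solution is
  m(t) = x_0 * exp(a t) + (b/a) * (exp(a t) - 1)
       = (-1/3) * exp((-5) t) + (5/(-5)) * (exp((-5) t) - 1)
       = 1 - 4*exp(-5*t)/3.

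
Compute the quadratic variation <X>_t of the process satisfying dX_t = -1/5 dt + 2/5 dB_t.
<X>_t = 4*t/25

For an Itô process dX_t = a(t) dt + b(t) dB_t, the quadratic variation is <X>_t = int_0^t b(s)^2 ds (the drift term does not contribute). Here b(s) = 2/5, so
  b(s)^2 = 4/25.
Integrating from 0 to t:
  <X>_t = int_0^t (4/25) ds = 4*t/25.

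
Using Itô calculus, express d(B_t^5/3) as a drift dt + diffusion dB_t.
d(B_t^5/3) = (10*B_t^3/3) dt + (5*B_t^4/3) dB_t

Itô's formula for f(B_t) gives d f(B_t) = f'(B_t) dB_t + (1/2) f''(B_t) dt. Compute derivatives of f(x) = x^5/3:
  f'(x)  = 5*x^4/3
  f''(x) = 20*x^3/3
Substitute x = B_t and multiply the f'' term by 1/2:
  drift     = (1/2) * (20*x^3/3) evaluated at B_t = 10*B_t^3/3
  diffusion = (5*x^4/3) evaluated at B_t = 5*B_t^4/3
Therefore d(B_t^5/3) = (10*B_t^3/3) dt + (5*B_t^4/3) dB_t.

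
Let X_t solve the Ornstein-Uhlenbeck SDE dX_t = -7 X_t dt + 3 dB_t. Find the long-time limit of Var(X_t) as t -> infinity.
lim Var(X_t) = 9/14

The OU SDE dX = -theta X dt + sigma dB admits the integrating factor exp(theta t): d(exp(theta t) X_t) = sigma exp(theta t) dB_t. Integrating from 0 to t gives X_t = x_0 * exp(-theta t) + sigma * int_0^t exp(-theta (t-s)) dB_s for any initial x_0. The Itô integral has variance (by the Itô isometry) sigma^2 * int_0^t exp(-2 theta (t - s)) ds = sigma^2 * (1 - exp(-2 theta t)) / (2 theta), independent of x_0.
With theta = 7, sigma = 3:
  Var(X_t) = (3)^2 * (1 - exp(-2*7 t)) / (2 * 7) = 9/14 - 9*exp(-14*t)/14.
As t -> infinity, exp(-2*7 t) -> 0, so the stationary variance is sigma^2 / (2 theta) = 9/14.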